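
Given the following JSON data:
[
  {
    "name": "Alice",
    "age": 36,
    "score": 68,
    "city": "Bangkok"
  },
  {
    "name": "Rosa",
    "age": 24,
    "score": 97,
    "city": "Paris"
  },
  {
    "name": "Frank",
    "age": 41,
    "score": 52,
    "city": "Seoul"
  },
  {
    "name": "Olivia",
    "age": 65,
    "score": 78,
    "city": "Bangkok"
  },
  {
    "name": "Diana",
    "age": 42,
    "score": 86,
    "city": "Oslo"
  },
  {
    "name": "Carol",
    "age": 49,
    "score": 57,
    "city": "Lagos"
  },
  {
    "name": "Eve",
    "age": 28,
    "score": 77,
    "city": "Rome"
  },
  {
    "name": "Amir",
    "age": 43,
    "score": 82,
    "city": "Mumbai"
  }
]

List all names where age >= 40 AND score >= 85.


Checking both conditions:
  Alice (age=36, score=68) -> no
  Rosa (age=24, score=97) -> no
  Frank (age=41, score=52) -> no
  Olivia (age=65, score=78) -> no
  Diana (age=42, score=86) -> YES
  Carol (age=49, score=57) -> no
  Eve (age=28, score=77) -> no
  Amir (age=43, score=82) -> no


ANSWER: Diana


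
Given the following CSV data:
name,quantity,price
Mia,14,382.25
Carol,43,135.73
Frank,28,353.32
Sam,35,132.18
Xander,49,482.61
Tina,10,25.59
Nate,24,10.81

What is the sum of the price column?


Values in 'price' column:
  Row 1: 382.25
  Row 2: 135.73
  Row 3: 353.32
  Row 4: 132.18
  Row 5: 482.61
  Row 6: 25.59
  Row 7: 10.81
Sum = 382.25 + 135.73 + 353.32 + 132.18 + 482.61 + 25.59 + 10.81 = 1522.49

ANSWER: 1522.49


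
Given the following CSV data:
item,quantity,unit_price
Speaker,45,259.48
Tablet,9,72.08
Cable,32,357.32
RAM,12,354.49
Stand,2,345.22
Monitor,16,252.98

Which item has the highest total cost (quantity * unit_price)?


Computing row totals:
  Speaker: 11676.6
  Tablet: 648.72
  Cable: 11434.24
  RAM: 4253.88
  Stand: 690.44
  Monitor: 4047.68
Maximum: Speaker (11676.6)

ANSWER: Speaker


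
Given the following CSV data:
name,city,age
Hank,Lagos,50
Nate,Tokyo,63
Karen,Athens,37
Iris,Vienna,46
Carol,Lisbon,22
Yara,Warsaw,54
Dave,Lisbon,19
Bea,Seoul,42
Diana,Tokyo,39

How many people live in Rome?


Scanning city column for 'Rome':
Total matches: 0

ANSWER: 0


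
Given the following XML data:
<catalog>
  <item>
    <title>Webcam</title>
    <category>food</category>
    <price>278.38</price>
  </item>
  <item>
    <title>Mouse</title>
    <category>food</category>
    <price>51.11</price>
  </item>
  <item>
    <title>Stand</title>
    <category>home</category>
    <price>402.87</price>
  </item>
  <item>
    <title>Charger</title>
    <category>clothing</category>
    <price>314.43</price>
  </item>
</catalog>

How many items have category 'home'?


Scanning <item> elements for <category>home</category>:
  Item 3: Stand -> MATCH
Count: 1

ANSWER: 1


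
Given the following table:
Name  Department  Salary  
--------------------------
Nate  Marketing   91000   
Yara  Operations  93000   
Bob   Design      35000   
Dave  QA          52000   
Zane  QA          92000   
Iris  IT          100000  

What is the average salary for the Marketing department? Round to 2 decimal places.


Marketing department members:
  Nate: 91000
Sum = 91000
Count = 1
Average = 91000 / 1 = 91000.00

ANSWER: 91000.00


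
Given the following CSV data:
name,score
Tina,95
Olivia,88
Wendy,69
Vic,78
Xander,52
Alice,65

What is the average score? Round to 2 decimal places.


Scores: 95, 88, 69, 78, 52, 65
Sum = 447
Count = 6
Average = 447 / 6 = 74.50

ANSWER: 74.50


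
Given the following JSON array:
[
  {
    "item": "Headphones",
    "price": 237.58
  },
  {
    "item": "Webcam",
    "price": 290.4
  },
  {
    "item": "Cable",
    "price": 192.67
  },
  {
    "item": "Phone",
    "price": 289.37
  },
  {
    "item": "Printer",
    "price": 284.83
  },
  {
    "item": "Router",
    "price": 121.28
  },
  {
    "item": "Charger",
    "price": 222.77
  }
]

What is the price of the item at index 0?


Array index 0 -> Headphones
price = 237.58

ANSWER: 237.58


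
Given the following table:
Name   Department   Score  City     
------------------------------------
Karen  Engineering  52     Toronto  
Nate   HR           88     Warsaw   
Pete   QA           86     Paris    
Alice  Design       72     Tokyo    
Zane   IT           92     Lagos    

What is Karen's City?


Row 1: Karen
City = Toronto

ANSWER: Toronto


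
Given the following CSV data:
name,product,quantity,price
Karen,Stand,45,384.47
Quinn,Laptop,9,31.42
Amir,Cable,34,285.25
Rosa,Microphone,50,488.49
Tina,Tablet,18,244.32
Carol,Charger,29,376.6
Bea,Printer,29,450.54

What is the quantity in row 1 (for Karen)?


Row 1: Karen
Column 'quantity' = 45

ANSWER: 45


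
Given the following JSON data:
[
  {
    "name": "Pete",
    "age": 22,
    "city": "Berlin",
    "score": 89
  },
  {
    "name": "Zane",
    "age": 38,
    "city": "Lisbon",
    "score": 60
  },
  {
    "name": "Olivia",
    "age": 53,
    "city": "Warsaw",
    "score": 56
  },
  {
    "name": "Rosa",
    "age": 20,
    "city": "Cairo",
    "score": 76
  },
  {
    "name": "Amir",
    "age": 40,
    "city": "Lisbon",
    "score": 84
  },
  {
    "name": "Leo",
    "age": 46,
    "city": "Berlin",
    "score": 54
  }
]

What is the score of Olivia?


Looking up record where name = Olivia
Record index: 2
Field 'score' = 56

ANSWER: 56


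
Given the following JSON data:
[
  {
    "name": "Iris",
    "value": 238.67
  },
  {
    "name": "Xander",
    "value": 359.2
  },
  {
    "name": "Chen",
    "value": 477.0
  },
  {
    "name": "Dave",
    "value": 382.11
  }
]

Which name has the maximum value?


Comparing values:
  Iris: 238.67
  Xander: 359.2
  Chen: 477.0
  Dave: 382.11
Maximum: Chen (477.0)

ANSWER: Chen


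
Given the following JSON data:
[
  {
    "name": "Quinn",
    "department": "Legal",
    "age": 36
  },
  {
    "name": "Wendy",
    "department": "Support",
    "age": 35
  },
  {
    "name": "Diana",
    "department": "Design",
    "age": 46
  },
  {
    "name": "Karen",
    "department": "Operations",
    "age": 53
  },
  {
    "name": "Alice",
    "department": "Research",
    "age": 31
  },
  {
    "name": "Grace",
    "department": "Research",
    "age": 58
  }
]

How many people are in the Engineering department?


Scanning records for department = Engineering
  No matches found
Count: 0

ANSWER: 0


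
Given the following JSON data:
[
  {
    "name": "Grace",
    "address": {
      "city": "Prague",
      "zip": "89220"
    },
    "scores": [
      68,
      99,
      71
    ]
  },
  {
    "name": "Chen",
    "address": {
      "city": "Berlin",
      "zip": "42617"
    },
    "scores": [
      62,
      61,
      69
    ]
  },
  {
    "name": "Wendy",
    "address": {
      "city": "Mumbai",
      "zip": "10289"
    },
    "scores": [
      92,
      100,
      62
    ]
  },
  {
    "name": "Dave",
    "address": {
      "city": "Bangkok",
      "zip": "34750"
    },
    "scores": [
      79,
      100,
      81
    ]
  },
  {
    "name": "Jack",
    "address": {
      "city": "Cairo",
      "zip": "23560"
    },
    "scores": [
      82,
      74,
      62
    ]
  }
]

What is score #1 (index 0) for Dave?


Path: records[3].scores[0]
Value: 79

ANSWER: 79


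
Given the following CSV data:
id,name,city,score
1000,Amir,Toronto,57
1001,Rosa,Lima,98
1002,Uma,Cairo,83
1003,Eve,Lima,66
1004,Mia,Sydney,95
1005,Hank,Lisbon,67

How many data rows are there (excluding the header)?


Counting rows (excluding header):
Header: id,name,city,score
Data rows: 6

ANSWER: 6


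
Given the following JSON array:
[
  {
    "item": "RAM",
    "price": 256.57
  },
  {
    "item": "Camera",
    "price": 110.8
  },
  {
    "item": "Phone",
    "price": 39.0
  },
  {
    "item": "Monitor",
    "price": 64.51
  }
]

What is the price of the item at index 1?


Array index 1 -> Camera
price = 110.8

ANSWER: 110.8


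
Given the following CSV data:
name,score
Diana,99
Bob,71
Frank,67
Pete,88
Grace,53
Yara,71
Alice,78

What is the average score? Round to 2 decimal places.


Scores: 99, 71, 67, 88, 53, 71, 78
Sum = 527
Count = 7
Average = 527 / 7 = 75.29

ANSWER: 75.29


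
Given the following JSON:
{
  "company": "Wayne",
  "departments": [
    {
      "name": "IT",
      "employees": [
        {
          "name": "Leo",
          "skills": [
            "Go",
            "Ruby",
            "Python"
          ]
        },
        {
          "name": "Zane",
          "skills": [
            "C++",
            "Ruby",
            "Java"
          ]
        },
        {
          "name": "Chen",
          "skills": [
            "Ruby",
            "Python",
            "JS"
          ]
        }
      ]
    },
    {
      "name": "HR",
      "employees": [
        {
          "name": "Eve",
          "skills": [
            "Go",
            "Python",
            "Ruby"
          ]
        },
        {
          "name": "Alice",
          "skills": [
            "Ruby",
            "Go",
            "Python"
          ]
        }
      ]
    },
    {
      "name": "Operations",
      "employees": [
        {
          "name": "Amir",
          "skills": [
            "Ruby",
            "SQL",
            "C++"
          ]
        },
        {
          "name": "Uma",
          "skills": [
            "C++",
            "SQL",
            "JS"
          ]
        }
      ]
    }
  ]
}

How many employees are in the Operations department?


Path: departments[2].employees
Count: 2

ANSWER: 2


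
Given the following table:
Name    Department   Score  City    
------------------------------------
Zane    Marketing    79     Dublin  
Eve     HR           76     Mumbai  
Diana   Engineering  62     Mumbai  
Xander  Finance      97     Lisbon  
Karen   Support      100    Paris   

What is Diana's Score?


Row 3: Diana
Score = 62

ANSWER: 62


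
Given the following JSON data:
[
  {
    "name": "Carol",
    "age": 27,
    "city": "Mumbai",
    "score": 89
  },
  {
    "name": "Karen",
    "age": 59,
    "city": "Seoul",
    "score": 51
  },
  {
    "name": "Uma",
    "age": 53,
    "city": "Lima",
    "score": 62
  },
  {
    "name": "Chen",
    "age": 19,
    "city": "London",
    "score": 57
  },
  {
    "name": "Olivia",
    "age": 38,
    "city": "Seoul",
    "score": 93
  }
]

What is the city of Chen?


Looking up record where name = Chen
Record index: 3
Field 'city' = London

ANSWER: London


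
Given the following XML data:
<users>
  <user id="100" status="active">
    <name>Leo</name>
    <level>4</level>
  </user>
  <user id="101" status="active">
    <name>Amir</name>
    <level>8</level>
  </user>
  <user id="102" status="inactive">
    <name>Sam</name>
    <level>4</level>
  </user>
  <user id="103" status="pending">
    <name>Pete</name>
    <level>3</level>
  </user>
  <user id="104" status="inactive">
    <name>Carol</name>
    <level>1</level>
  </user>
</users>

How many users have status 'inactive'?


Counting users with status='inactive':
  Sam (id=102) -> MATCH
  Carol (id=104) -> MATCH
Count: 2

ANSWER: 2


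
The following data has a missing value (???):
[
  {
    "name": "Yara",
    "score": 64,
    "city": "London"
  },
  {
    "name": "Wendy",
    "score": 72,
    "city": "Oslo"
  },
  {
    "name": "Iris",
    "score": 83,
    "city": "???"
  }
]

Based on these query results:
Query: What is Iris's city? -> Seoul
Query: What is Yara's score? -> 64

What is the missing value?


The missing value is Iris's city
From query: Iris's city = Seoul

ANSWER: Seoul


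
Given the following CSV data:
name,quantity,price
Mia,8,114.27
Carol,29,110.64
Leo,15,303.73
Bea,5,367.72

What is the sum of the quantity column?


Values in 'quantity' column:
  Row 1: 8
  Row 2: 29
  Row 3: 15
  Row 4: 5
Sum = 8 + 29 + 15 + 5 = 57

ANSWER: 57


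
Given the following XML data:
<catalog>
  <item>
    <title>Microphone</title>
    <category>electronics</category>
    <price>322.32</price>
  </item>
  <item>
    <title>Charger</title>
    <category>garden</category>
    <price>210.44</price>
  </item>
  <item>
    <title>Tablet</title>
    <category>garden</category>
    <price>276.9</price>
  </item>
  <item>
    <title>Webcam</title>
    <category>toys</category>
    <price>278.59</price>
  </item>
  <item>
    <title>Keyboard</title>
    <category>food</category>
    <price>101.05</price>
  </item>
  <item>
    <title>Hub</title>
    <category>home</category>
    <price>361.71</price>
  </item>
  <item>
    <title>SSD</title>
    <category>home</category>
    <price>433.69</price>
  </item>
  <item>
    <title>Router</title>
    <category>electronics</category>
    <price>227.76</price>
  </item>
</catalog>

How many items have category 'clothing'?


Scanning <item> elements for <category>clothing</category>:
Count: 0

ANSWER: 0


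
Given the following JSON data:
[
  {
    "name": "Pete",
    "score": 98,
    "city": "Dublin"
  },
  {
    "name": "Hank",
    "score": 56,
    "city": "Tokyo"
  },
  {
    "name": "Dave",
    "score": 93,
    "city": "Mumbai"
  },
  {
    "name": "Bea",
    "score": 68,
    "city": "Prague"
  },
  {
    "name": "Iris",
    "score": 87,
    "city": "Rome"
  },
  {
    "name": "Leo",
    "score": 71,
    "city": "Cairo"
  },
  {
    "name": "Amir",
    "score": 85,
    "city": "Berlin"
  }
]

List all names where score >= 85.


Filtering records where score >= 85:
  Pete (score=98) -> YES
  Hank (score=56) -> no
  Dave (score=93) -> YES
  Bea (score=68) -> no
  Iris (score=87) -> YES
  Leo (score=71) -> no
  Amir (score=85) -> YES


ANSWER: Pete, Dave, Iris, Amir


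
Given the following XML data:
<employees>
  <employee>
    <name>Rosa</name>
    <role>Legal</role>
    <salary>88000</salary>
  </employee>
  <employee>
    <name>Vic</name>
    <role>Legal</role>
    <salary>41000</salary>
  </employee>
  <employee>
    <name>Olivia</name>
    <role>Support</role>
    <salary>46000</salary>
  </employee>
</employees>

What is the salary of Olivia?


Searching for <employee> with <name>Olivia</name>
Found at position 3
<salary>46000</salary>

ANSWER: 46000


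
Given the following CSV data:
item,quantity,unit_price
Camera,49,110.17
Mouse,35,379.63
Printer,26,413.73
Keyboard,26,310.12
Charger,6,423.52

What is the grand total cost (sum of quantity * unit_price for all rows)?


Computing row totals:
  Camera: 49 * 110.17 = 5398.33
  Mouse: 35 * 379.63 = 13287.05
  Printer: 26 * 413.73 = 10756.98
  Keyboard: 26 * 310.12 = 8063.12
  Charger: 6 * 423.52 = 2541.12
Grand total = 5398.33 + 13287.05 + 10756.98 + 8063.12 + 2541.12 = 40046.6

ANSWER: 40046.6


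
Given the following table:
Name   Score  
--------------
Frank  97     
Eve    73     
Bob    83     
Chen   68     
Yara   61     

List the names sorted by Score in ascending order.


Sorting by Score (ascending):
  Yara: 61
  Chen: 68
  Eve: 73
  Bob: 83
  Frank: 97


ANSWER: Yara, Chen, Eve, Bob, Frank


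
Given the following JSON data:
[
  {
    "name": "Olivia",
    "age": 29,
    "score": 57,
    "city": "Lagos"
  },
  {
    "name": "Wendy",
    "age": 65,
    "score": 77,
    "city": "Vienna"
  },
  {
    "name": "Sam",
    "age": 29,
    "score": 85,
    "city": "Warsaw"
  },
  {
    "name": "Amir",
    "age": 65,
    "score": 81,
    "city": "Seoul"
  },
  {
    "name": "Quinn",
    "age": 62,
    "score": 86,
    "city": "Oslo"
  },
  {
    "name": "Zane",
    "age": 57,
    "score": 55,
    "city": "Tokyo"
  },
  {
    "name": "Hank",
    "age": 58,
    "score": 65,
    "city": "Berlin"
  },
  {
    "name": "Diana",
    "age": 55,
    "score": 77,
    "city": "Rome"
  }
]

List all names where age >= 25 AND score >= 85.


Checking both conditions:
  Olivia (age=29, score=57) -> no
  Wendy (age=65, score=77) -> no
  Sam (age=29, score=85) -> YES
  Amir (age=65, score=81) -> no
  Quinn (age=62, score=86) -> YES
  Zane (age=57, score=55) -> no
  Hank (age=58, score=65) -> no
  Diana (age=55, score=77) -> no


ANSWER: Sam, Quinn


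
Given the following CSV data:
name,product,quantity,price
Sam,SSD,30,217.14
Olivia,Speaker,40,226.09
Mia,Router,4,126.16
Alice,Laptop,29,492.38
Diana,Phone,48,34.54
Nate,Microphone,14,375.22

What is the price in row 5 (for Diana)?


Row 5: Diana
Column 'price' = 34.54

ANSWER: 34.54


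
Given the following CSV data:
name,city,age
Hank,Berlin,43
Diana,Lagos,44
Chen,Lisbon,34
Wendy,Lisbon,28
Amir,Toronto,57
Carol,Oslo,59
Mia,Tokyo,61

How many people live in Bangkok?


Scanning city column for 'Bangkok':
Total matches: 0

ANSWER: 0


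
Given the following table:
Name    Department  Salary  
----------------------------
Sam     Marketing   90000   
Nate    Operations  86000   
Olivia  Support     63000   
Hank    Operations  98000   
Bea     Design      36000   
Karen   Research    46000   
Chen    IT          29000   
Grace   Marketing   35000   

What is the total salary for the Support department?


Support department members:
  Olivia: 63000
Total = 63000 = 63000

ANSWER: 63000


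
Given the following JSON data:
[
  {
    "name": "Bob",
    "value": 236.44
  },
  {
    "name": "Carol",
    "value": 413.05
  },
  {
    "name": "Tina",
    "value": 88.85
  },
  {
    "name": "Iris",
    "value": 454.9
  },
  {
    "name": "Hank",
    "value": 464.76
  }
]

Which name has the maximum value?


Comparing values:
  Bob: 236.44
  Carol: 413.05
  Tina: 88.85
  Iris: 454.9
  Hank: 464.76
Maximum: Hank (464.76)

ANSWER: Hank


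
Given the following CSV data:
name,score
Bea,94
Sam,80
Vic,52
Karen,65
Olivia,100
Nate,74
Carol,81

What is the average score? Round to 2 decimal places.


Scores: 94, 80, 52, 65, 100, 74, 81
Sum = 546
Count = 7
Average = 546 / 7 = 78.00

ANSWER: 78.00


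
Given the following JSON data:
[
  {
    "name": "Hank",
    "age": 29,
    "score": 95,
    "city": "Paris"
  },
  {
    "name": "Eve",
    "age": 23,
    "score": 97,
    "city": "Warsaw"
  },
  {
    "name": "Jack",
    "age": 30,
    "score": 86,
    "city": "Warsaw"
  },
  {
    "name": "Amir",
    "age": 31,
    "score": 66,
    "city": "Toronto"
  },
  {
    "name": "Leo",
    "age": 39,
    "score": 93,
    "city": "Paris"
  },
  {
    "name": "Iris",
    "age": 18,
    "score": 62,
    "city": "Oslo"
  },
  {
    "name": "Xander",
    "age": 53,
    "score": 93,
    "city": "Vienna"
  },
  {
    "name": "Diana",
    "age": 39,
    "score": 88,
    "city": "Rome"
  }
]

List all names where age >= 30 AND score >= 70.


Checking both conditions:
  Hank (age=29, score=95) -> no
  Eve (age=23, score=97) -> no
  Jack (age=30, score=86) -> YES
  Amir (age=31, score=66) -> no
  Leo (age=39, score=93) -> YES
  Iris (age=18, score=62) -> no
  Xander (age=53, score=93) -> YES
  Diana (age=39, score=88) -> YES


ANSWER: Jack, Leo, Xander, Diana


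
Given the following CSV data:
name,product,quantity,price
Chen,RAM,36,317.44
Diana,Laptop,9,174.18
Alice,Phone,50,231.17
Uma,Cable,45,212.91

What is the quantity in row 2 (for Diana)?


Row 2: Diana
Column 'quantity' = 9

ANSWER: 9


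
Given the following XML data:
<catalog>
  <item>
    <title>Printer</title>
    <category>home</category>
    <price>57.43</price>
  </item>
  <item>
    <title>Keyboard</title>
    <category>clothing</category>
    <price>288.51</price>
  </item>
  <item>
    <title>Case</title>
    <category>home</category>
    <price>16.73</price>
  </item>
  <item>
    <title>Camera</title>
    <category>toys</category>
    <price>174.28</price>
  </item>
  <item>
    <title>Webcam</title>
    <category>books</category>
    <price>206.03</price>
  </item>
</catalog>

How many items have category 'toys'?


Scanning <item> elements for <category>toys</category>:
  Item 4: Camera -> MATCH
Count: 1

ANSWER: 1


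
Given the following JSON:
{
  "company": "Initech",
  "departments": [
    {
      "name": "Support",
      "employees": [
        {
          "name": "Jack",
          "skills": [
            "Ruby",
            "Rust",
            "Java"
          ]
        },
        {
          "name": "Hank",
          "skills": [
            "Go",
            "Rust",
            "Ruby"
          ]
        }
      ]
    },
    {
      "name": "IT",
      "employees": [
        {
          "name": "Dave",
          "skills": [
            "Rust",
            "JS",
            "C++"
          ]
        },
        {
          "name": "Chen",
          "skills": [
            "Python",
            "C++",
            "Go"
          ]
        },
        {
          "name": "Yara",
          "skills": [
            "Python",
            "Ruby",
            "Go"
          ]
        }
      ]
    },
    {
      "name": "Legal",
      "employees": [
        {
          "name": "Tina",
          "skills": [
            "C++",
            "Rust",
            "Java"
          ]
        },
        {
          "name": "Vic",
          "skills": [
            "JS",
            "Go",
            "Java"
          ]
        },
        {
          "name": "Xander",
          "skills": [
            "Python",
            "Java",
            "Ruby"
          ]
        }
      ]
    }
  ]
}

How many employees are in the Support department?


Path: departments[0].employees
Count: 2

ANSWER: 2


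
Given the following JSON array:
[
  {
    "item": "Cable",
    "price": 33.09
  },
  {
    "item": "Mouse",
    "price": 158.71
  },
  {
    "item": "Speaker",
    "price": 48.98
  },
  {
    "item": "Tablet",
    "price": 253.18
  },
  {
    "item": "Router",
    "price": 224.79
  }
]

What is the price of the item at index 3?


Array index 3 -> Tablet
price = 253.18

ANSWER: 253.18


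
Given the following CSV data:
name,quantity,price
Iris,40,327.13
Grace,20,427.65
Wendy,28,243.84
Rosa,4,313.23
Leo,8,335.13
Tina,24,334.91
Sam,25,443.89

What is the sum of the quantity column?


Values in 'quantity' column:
  Row 1: 40
  Row 2: 20
  Row 3: 28
  Row 4: 4
  Row 5: 8
  Row 6: 24
  Row 7: 25
Sum = 40 + 20 + 28 + 4 + 8 + 24 + 25 = 149

ANSWER: 149


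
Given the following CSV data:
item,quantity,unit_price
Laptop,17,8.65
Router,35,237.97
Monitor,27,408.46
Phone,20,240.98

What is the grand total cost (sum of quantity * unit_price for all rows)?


Computing row totals:
  Laptop: 17 * 8.65 = 147.05
  Router: 35 * 237.97 = 8328.95
  Monitor: 27 * 408.46 = 11028.42
  Phone: 20 * 240.98 = 4819.6
Grand total = 147.05 + 8328.95 + 11028.42 + 4819.6 = 24324.02

ANSWER: 24324.02


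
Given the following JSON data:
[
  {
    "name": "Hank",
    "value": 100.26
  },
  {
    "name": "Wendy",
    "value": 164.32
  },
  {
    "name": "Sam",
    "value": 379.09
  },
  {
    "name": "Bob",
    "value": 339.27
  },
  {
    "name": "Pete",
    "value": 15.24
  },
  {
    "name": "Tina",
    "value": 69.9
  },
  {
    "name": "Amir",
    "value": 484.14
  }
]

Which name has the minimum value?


Comparing values:
  Hank: 100.26
  Wendy: 164.32
  Sam: 379.09
  Bob: 339.27
  Pete: 15.24
  Tina: 69.9
  Amir: 484.14
Minimum: Pete (15.24)

ANSWER: Pete


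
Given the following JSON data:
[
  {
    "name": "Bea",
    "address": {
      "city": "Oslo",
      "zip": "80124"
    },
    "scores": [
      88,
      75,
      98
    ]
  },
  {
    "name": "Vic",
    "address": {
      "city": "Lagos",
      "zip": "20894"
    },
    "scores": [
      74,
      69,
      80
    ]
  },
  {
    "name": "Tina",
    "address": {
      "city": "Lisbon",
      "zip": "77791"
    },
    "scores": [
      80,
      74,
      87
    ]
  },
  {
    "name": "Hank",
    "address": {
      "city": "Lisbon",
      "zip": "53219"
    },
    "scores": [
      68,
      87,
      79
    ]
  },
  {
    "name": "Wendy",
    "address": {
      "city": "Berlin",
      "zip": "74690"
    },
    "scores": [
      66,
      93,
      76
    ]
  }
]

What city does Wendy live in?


Path: records[4].address.city
Value: Berlin

ANSWER: Berlin


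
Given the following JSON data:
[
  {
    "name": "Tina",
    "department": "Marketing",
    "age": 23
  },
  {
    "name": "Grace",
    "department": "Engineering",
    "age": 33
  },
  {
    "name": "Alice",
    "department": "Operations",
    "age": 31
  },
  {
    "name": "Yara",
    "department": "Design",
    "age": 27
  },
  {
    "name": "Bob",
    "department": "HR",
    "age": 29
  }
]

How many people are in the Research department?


Scanning records for department = Research
  No matches found
Count: 0

ANSWER: 0


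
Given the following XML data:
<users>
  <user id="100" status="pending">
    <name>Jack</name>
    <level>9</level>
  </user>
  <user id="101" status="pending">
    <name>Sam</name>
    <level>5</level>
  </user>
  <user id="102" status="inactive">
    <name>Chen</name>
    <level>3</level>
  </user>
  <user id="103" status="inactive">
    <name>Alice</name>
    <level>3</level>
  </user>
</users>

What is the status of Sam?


Finding user with name = Sam
user id="101" status="pending"

ANSWER: pending


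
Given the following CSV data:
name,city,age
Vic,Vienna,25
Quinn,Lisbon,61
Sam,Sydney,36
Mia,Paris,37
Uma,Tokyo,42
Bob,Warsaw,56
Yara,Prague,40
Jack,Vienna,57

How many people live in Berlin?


Scanning city column for 'Berlin':
Total matches: 0

ANSWER: 0


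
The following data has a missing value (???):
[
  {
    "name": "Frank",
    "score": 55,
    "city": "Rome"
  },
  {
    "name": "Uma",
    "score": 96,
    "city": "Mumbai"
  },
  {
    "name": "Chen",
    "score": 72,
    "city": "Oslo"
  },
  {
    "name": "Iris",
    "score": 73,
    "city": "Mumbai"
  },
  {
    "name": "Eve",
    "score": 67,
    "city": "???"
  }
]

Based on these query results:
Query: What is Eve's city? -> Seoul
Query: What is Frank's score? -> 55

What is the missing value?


The missing value is Eve's city
From query: Eve's city = Seoul

ANSWER: Seoul


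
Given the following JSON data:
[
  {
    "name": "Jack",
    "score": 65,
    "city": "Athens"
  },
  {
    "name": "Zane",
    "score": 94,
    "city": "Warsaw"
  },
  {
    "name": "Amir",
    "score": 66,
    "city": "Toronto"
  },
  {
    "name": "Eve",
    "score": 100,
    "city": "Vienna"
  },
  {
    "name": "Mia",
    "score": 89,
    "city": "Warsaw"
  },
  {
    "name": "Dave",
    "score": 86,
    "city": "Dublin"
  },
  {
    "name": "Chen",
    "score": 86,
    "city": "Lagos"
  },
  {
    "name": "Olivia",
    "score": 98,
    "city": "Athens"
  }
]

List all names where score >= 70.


Filtering records where score >= 70:
  Jack (score=65) -> no
  Zane (score=94) -> YES
  Amir (score=66) -> no
  Eve (score=100) -> YES
  Mia (score=89) -> YES
  Dave (score=86) -> YES
  Chen (score=86) -> YES
  Olivia (score=98) -> YES


ANSWER: Zane, Eve, Mia, Dave, Chen, Olivia


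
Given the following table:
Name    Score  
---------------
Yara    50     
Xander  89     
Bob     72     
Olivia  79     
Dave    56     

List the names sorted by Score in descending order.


Sorting by Score (descending):
  Xander: 89
  Olivia: 79
  Bob: 72
  Dave: 56
  Yara: 50


ANSWER: Xander, Olivia, Bob, Dave, Yara


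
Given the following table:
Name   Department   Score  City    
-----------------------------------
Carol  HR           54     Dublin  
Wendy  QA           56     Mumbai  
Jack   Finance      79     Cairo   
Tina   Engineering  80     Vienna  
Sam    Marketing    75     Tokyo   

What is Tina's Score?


Row 4: Tina
Score = 80

ANSWER: 80


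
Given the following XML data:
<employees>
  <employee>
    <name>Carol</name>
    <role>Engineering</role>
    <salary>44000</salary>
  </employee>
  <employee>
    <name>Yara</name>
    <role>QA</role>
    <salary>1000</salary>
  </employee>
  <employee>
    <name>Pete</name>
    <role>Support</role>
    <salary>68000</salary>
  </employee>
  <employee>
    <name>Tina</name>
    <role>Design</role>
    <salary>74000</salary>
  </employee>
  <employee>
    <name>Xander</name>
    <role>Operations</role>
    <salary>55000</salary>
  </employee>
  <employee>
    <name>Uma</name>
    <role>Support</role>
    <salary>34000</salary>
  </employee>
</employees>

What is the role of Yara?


Searching for <employee> with <name>Yara</name>
Found at position 2
<role>QA</role>

ANSWER: QA


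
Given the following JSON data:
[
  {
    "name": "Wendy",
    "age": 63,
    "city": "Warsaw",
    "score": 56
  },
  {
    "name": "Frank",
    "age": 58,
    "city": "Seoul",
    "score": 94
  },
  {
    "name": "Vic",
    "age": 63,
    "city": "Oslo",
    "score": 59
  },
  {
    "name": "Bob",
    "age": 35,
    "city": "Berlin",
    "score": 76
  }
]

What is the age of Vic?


Looking up record where name = Vic
Record index: 2
Field 'age' = 63

ANSWER: 63


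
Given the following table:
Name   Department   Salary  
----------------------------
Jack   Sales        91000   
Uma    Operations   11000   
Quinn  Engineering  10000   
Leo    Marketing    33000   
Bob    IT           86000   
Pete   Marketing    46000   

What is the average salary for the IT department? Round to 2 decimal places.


IT department members:
  Bob: 86000
Sum = 86000
Count = 1
Average = 86000 / 1 = 86000.00

ANSWER: 86000.00


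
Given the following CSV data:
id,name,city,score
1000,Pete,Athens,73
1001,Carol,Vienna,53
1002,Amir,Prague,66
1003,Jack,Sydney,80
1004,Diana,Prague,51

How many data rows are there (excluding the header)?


Counting rows (excluding header):
Header: id,name,city,score
Data rows: 5

ANSWER: 5


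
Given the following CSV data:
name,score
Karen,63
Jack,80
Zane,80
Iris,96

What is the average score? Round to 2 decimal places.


Scores: 63, 80, 80, 96
Sum = 319
Count = 4
Average = 319 / 4 = 79.75

ANSWER: 79.75


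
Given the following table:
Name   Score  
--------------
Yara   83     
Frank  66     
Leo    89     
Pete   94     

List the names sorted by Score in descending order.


Sorting by Score (descending):
  Pete: 94
  Leo: 89
  Yara: 83
  Frank: 66


ANSWER: Pete, Leo, Yara, Frank


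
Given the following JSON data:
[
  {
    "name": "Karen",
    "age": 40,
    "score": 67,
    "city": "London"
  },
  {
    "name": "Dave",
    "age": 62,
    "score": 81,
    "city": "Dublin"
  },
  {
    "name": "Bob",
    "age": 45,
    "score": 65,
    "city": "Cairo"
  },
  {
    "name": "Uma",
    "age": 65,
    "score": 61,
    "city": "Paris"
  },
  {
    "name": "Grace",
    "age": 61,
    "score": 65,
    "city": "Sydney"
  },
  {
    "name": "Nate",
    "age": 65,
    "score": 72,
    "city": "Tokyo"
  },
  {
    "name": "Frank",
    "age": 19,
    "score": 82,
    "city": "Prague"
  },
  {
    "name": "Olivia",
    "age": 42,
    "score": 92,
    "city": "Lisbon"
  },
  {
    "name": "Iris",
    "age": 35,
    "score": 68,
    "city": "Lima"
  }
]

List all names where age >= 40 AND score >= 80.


Checking both conditions:
  Karen (age=40, score=67) -> no
  Dave (age=62, score=81) -> YES
  Bob (age=45, score=65) -> no
  Uma (age=65, score=61) -> no
  Grace (age=61, score=65) -> no
  Nate (age=65, score=72) -> no
  Frank (age=19, score=82) -> no
  Olivia (age=42, score=92) -> YES
  Iris (age=35, score=68) -> no


ANSWER: Dave, Olivia


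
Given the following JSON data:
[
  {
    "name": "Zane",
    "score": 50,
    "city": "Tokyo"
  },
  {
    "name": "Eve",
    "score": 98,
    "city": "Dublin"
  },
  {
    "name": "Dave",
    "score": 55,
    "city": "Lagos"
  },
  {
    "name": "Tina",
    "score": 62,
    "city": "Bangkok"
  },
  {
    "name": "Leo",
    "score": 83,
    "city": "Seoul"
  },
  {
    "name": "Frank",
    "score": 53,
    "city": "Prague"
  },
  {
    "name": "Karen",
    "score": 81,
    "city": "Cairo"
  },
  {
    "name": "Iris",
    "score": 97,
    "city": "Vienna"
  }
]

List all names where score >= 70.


Filtering records where score >= 70:
  Zane (score=50) -> no
  Eve (score=98) -> YES
  Dave (score=55) -> no
  Tina (score=62) -> no
  Leo (score=83) -> YES
  Frank (score=53) -> no
  Karen (score=81) -> YES
  Iris (score=97) -> YES


ANSWER: Eve, Leo, Karen, Iris


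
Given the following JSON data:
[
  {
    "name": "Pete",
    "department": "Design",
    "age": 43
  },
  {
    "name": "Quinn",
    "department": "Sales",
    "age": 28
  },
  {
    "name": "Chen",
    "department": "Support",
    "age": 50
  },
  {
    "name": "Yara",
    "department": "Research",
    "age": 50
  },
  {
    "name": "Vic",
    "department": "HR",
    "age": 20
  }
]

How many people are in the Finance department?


Scanning records for department = Finance
  No matches found
Count: 0

ANSWER: 0


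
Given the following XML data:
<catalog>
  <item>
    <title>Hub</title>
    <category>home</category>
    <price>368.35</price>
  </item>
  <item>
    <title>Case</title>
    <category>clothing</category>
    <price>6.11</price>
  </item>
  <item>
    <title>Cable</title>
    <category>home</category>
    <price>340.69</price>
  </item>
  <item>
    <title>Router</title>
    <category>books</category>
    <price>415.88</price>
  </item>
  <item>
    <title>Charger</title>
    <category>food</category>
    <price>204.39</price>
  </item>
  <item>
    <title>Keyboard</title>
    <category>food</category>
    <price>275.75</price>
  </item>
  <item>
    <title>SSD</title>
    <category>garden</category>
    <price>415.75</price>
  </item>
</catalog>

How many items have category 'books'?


Scanning <item> elements for <category>books</category>:
  Item 4: Router -> MATCH
Count: 1

ANSWER: 1


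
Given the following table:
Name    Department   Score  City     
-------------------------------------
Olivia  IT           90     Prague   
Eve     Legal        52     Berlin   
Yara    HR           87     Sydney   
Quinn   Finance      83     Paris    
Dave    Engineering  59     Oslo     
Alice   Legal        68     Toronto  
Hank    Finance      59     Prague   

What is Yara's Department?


Row 3: Yara
Department = HR

ANSWER: HR


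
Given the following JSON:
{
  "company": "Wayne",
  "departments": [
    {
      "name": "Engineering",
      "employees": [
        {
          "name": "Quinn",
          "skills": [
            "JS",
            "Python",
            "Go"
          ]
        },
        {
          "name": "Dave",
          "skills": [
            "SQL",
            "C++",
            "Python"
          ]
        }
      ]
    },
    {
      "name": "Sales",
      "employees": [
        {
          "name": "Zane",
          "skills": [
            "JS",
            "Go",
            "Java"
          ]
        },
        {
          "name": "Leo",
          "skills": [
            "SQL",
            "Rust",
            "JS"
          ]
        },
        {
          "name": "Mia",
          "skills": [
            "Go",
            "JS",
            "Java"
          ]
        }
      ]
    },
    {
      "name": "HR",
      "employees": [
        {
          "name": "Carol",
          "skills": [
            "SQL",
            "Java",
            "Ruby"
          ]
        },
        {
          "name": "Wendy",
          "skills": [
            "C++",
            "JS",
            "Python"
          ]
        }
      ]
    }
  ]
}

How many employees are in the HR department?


Path: departments[2].employees
Count: 2

ANSWER: 2


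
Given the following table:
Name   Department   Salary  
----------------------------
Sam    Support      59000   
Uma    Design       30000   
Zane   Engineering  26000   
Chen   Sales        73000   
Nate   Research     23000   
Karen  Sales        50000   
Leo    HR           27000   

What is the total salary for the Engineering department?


Engineering department members:
  Zane: 26000
Total = 26000 = 26000

ANSWER: 26000


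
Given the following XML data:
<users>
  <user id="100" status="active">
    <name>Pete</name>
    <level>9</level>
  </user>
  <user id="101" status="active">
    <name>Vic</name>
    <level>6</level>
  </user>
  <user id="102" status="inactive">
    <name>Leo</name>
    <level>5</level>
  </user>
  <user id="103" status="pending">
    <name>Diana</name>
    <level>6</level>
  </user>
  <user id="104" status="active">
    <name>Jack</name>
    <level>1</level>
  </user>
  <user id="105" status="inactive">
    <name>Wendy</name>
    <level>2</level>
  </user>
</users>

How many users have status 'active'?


Counting users with status='active':
  Pete (id=100) -> MATCH
  Vic (id=101) -> MATCH
  Jack (id=104) -> MATCH
Count: 3

ANSWER: 3


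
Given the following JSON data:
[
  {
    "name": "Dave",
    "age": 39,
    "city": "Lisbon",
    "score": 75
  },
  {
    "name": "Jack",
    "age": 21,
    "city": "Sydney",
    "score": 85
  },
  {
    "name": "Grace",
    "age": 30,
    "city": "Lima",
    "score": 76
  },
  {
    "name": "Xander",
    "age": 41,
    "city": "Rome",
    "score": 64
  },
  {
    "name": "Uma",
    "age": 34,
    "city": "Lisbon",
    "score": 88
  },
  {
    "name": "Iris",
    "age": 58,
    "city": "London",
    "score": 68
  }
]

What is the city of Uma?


Looking up record where name = Uma
Record index: 4
Field 'city' = Lisbon

ANSWER: Lisbon


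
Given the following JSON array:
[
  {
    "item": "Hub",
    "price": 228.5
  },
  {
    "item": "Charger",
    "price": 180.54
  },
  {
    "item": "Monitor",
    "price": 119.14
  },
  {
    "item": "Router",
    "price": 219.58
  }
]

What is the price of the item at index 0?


Array index 0 -> Hub
price = 228.5

ANSWER: 228.5


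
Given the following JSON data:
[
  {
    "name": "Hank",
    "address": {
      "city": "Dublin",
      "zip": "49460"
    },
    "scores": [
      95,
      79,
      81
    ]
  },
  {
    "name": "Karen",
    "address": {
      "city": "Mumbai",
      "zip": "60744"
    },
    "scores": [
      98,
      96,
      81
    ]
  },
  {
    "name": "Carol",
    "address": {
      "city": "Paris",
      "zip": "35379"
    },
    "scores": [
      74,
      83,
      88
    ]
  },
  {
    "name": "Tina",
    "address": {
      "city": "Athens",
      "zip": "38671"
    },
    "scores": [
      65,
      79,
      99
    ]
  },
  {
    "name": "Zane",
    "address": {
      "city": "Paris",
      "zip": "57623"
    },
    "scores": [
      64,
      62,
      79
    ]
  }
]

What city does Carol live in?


Path: records[2].address.city
Value: Paris

ANSWER: Paris


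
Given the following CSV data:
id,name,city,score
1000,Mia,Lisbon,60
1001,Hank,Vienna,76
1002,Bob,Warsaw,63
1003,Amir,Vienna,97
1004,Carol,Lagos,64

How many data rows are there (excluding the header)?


Counting rows (excluding header):
Header: id,name,city,score
Data rows: 5

ANSWER: 5


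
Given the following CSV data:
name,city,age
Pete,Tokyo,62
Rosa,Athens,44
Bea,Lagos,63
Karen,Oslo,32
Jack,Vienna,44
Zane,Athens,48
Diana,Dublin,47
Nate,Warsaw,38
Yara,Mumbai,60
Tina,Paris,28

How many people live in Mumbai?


Scanning city column for 'Mumbai':
  Row 9: Yara -> MATCH
Total matches: 1

ANSWER: 1


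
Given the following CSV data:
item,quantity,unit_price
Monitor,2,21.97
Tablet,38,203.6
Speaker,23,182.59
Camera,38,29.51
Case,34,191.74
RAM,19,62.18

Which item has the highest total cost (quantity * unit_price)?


Computing row totals:
  Monitor: 43.94
  Tablet: 7736.8
  Speaker: 4199.57
  Camera: 1121.38
  Case: 6519.16
  RAM: 1181.42
Maximum: Tablet (7736.8)

ANSWER: Tablet


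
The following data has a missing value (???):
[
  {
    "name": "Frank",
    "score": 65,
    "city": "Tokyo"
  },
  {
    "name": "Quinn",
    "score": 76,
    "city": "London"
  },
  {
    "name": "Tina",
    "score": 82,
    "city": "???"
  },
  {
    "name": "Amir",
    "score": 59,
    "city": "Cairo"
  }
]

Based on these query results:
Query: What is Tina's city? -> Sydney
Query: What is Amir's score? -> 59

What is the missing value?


The missing value is Tina's city
From query: Tina's city = Sydney

ANSWER: Sydney


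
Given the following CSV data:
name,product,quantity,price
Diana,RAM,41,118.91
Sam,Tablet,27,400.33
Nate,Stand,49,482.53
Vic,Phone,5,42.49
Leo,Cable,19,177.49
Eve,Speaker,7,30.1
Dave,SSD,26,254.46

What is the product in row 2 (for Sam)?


Row 2: Sam
Column 'product' = Tablet

ANSWER: Tablet


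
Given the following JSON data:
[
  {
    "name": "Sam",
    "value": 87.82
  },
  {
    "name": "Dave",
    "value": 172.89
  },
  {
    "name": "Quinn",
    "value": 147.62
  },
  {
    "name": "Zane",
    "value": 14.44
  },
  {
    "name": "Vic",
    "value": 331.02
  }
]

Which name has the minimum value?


Comparing values:
  Sam: 87.82
  Dave: 172.89
  Quinn: 147.62
  Zane: 14.44
  Vic: 331.02
Minimum: Zane (14.44)

ANSWER: Zane
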